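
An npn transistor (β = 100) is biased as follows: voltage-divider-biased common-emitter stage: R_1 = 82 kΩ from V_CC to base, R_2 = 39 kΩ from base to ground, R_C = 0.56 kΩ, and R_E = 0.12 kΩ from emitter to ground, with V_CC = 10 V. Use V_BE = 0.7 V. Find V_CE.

Thevenize the base divider: V_Th = V_CC·R_2/(R_1+R_2) = 10×39/121 = 3.22 V, R_Th = R_1‖R_2 = 26.4 kΩ.
Base-emitter loop: V_Th = I_B·R_Th + V_BE + (β+1)I_B·R_E, so I_B = (3.22 − 0.7) / (26.4 + 101×0.12) = 0.0655 mA.
I_C = β·I_B = 100×0.0655 = 6.55 mA, and I_E = (β+1)I_B = 6.61 mA.
V_CE = V_CC − I_C·R_C − I_E·R_E = 10 − 6.55×0.56 − 6.61×0.12 = 5.54 V.
V_CE = 5.54 V > 0.2 V confirms active-region operation.

V_CE ≈ 5.5 V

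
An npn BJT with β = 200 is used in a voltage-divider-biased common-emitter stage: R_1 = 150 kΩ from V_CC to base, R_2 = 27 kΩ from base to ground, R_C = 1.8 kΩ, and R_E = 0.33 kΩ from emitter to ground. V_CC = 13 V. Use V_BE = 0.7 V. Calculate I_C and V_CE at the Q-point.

I_C ≈ 2.9 mA, V_CE ≈ 6.9 V

Thevenize the base divider: V_Th = V_CC·R_2/(R_1+R_2) = 13×27/177 = 1.98 V, R_Th = R_1‖R_2 = 22.9 kΩ.
Base-emitter loop: V_Th = I_B·R_Th + V_BE + (β+1)I_B·R_E, so I_B = (1.98 − 0.7) / (22.9 + 201×0.33) = 0.0144 mA.
I_C = β·I_B = 200×0.0144 = 2.88 mA, and I_E = (β+1)I_B = 2.89 mA.
V_CE = V_CC − I_C·R_C − I_E·R_E = 13 − 2.88×1.8 − 2.89×0.33 = 6.87 V.
V_CE = 6.87 V > 0.2 V confirms active-region operation.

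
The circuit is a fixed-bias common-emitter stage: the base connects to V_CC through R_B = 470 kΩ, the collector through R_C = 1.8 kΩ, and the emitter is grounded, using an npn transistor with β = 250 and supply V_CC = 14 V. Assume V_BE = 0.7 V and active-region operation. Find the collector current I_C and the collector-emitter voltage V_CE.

Base loop: V_CC = I_B·R_B + V_BE, so I_B = (14 − 0.7)/470 kΩ = 0.0283 mA.
In the active region I_C = β·I_B = 250 × 0.0283 = 7.07 mA.
Collector loop: V_CE = V_CC − I_C·R_C = 14 − 7.07×1.8 = 1.27 V.
Since V_CE = 1.27 V > V_CE(sat) ≈ 0.2 V, the transistor is in the active region as assumed.

I_C ≈ 7.1 mA, V_CE ≈ 1.3 V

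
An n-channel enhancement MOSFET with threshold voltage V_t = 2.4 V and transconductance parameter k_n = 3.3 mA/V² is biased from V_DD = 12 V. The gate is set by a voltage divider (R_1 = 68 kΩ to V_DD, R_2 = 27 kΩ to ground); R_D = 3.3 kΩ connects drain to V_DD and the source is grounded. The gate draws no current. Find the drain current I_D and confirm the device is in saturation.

V_G = V_DD·R_2/(R_1+R_2) = 12×27/95 = 3.41 V. With the source grounded, V_GS = V_G = 3.41 V.
Assume saturation: I_D = (k_n/2)(V_GS − V_t)² = (3.3/2)×(3.41 − 2.4)² = 1.65×1.01² = 1.68 mA.
V_DS = V_DD − I_D·R_D = 12 − 1.68×3.3 = 6.44 V.
Saturation requires V_DS ≥ V_GS − V_t = 1.01 V; 6.44 ≥ 1.01 ✓.

I_D ≈ 1.7 mA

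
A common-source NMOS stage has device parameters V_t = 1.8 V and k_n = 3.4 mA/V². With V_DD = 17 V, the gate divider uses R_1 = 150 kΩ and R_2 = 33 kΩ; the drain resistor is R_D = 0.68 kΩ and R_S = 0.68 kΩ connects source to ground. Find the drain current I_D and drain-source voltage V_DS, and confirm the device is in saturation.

I_D ≈ 0.83 mA, V_DS ≈ 16 V

V_G = V_DD·R_2/(R_1+R_2) = 17×33/183 = 3.07 V.
Assume saturation: I_D = (k_n/2)(V_GS − V_t)² with V_GS = V_G − I_D·R_S = 3.07 − 0.68·I_D.
Substituting gives 0.786·I_D² − 3.93·I_D + 2.72 = 0, with roots I_D = 0.832 or 4.16 mA.
The root I_D = 4.16 mA gives V_GS = 0.235 V ≤ V_t, so take I_D = 0.832 mA.
Then V_GS = 2.5 V and V_DS = V_DD − I_D(R_D+R_S) = 17 − 0.832×1.36 = 15.9 V.
Saturation requires V_DS ≥ V_GS − V_t = 0.7 V; 15.9 ≥ 0.7 ✓.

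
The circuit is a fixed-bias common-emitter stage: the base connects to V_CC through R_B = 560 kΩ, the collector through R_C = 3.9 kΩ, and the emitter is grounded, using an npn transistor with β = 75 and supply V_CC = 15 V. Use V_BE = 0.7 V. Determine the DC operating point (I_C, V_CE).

I_C ≈ 1.9 mA, V_CE ≈ 7.5 V

Base loop: V_CC = I_B·R_B + V_BE, so I_B = (15 − 0.7)/560 kΩ = 0.0255 mA.
In the active region I_C = β·I_B = 75 × 0.0255 = 1.92 mA.
Collector loop: V_CE = V_CC − I_C·R_C = 15 − 1.92×3.9 = 7.53 V.
Since V_CE = 7.53 V > V_CE(sat) ≈ 0.2 V, the transistor is in the active region as assumed.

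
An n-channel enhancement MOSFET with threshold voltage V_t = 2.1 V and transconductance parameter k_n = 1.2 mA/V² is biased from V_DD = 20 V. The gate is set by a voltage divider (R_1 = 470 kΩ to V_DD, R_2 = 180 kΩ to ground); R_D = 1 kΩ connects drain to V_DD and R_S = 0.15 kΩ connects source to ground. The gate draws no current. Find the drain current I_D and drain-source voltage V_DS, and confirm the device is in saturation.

V_G = V_DD·R_2/(R_1+R_2) = 20×180/650 = 5.54 V.
Assume saturation: I_D = (k_n/2)(V_GS − V_t)² with V_GS = V_G − I_D·R_S = 5.54 − 0.15·I_D.
Substituting gives 0.0135·I_D² − 1.62·I_D + 7.09 = 0, with roots I_D = 4.55 or 115 mA.
The root I_D = 115 mA gives V_GS = -11.8 V ≤ V_t, so take I_D = 4.55 mA.
Then V_GS = 4.86 V and V_DS = V_DD − I_D(R_D+R_S) = 20 − 4.55×1.15 = 14.8 V.
Saturation requires V_DS ≥ V_GS − V_t = 2.76 V; 14.8 ≥ 2.76 ✓.

I_D ≈ 4.6 mA, V_DS ≈ 15 V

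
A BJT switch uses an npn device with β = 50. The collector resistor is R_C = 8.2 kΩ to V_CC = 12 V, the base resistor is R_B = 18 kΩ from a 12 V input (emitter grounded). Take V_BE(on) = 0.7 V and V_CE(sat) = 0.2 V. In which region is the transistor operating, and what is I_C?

Assume active: I_B = (12 − 0.7)/18 = 0.628 mA, giving I_C = β·I_B = 31.4 mA.
But then V_CE = 12 − 31.4×8.2 = -245 V < V_CE(sat) = 0.2 V — impossible in the active region.
So the transistor is saturated. With V_CE = 0.2 V, I_C = (V_CC − 0.2)/R_C = 11.8/8.2 = 1.44 mA.
Check: β·I_B = 31.4 mA > I_C = 1.44 mA, confirming saturation.

saturation; I_C ≈ 1.4 mA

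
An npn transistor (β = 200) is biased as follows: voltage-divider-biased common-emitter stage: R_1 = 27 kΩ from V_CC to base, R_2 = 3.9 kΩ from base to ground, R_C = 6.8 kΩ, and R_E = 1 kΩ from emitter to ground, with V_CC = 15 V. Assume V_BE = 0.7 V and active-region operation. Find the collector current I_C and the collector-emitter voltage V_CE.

I_C ≈ 1.2 mA, V_CE ≈ 5.9 V

Thevenize the base divider: V_Th = V_CC·R_2/(R_1+R_2) = 15×3.9/30.9 = 1.89 V, R_Th = R_1‖R_2 = 3.41 kΩ.
Base-emitter loop: V_Th = I_B·R_Th + V_BE + (β+1)I_B·R_E, so I_B = (1.89 − 0.7) / (3.41 + 201×1) = 0.00584 mA.
I_C = β·I_B = 200×0.00584 = 1.17 mA, and I_E = (β+1)I_B = 1.17 mA.
V_CE = V_CC − I_C·R_C − I_E·R_E = 15 − 1.17×6.8 − 1.17×1 = 5.89 V.
V_CE = 5.89 V > 0.2 V confirms active-region operation.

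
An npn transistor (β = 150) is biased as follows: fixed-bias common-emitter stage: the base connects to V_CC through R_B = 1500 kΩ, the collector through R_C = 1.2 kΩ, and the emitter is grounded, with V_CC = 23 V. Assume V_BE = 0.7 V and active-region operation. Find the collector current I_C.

Base loop: V_CC = I_B·R_B + V_BE, so I_B = (23 − 0.7)/1500 kΩ = 0.0149 mA.
In the active region I_C = β·I_B = 150 × 0.0149 = 2.23 mA.
Collector loop: V_CE = V_CC − I_C·R_C = 23 − 2.23×1.2 = 20.3 V.
Since V_CE = 20.3 V > V_CE(sat) ≈ 0.2 V, the transistor is in the active region as assumed.

I_C ≈ 2.2 mA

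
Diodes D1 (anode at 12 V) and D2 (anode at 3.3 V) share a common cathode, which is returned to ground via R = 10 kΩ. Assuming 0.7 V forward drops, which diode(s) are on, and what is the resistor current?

Assume both conduct. Then node N would need to be at both 12−0.7 = 11.3 V and 3.3−0.7 = 2.6 V, which is impossible.
Assume only D1 conducts: V_N = 12 − 0.7 = 11.3 V, so I_R = 11.3/10 = 1.13 mA.
Check D2: its anode-to-cathode voltage is 3.3 − 11.3 = -8 V < 0.7 V, so it is off. The assumption is consistent.

Only D1 conducts; I_R ≈ 1.1 mA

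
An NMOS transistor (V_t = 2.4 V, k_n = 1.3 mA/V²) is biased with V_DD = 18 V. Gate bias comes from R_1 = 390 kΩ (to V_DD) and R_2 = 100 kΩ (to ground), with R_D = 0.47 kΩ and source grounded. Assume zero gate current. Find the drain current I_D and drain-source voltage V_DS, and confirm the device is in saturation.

I_D ≈ 1.1 mA, V_DS ≈ 18 V

V_G = V_DD·R_2/(R_1+R_2) = 18×100/490 = 3.67 V. With the source grounded, V_GS = V_G = 3.67 V.
Assume saturation: I_D = (k_n/2)(V_GS − V_t)² = (1.3/2)×(3.67 − 2.4)² = 0.65×1.27² = 1.05 mA.
V_DS = V_DD − I_D·R_D = 18 − 1.05×0.47 = 17.5 V.
Saturation requires V_DS ≥ V_GS − V_t = 1.27 V; 17.5 ≥ 1.27 ✓.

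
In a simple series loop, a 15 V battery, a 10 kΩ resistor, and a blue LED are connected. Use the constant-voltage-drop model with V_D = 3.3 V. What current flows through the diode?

I ≈ 1.2 mA

KVL around the loop: 15 = V_D + I·R = 3.3 + I × 10 kΩ.
So I = (15 − 3.3) / 10 kΩ = 11.7 / 10 = 1.17 mA.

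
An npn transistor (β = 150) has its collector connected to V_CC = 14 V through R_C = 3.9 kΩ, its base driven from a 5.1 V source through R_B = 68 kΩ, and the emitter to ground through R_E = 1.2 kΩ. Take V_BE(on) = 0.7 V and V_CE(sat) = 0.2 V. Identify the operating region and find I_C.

Assume active. Base-emitter loop: I_B = (V_BB − V_BE)/(R_B + (β+1)R_E) = (5.1 − 0.7)/(68 + 151×1.2) = 0.0177 mA.
I_C = β·I_B = 150×0.0177 = 2.65 mA.
V_CE = V_CC − I_C·R_C − I_E·R_E = 14 − 2.65×3.9 − 2.67×1.2 = 0.472 V > V_CE(sat), so the active-region assumption holds.

active; I_C ≈ 2.6 mA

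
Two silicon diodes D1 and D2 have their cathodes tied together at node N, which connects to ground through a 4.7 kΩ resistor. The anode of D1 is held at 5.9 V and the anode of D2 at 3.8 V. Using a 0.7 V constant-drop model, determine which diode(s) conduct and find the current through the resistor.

Only D1 conducts; I_R ≈ 1.1 mA

Assume both conduct. Then node N would need to be at both 5.9−0.7 = 5.2 V and 3.8−0.7 = 3.1 V, which is impossible.
Assume only D1 conducts: V_N = 5.9 − 0.7 = 5.2 V, so I_R = 5.2/4.7 = 1.11 mA.
Check D2: its anode-to-cathode voltage is 3.8 − 5.2 = -1.4 V < 0.7 V, so it is off. The assumption is consistent.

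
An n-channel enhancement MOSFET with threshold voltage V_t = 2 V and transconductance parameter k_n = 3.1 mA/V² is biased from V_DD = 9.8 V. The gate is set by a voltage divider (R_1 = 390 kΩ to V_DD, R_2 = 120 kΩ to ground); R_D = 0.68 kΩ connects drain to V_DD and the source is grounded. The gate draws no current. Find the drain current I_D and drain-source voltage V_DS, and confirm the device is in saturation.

I_D ≈ 0.15 mA, V_DS ≈ 9.7 V

V_G = V_DD·R_2/(R_1+R_2) = 9.8×120/510 = 2.31 V. With the source grounded, V_GS = V_G = 2.31 V.
Assume saturation: I_D = (k_n/2)(V_GS − V_t)² = (3.1/2)×(2.31 − 2)² = 1.55×0.306² = 0.145 mA.
V_DS = V_DD − I_D·R_D = 9.8 − 0.145×0.68 = 9.7 V.
Saturation requires V_DS ≥ V_GS − V_t = 0.306 V; 9.7 ≥ 0.306 ✓.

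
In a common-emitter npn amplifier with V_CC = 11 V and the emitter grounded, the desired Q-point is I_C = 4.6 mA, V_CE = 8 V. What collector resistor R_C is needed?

R_C ≈ 0.65 kΩ

Collector loop: V_CC = I_C·R_C + V_CE.
R_C = (V_CC − V_CE)/I_C = (11 − 8)/4.6 = 0.652 kΩ.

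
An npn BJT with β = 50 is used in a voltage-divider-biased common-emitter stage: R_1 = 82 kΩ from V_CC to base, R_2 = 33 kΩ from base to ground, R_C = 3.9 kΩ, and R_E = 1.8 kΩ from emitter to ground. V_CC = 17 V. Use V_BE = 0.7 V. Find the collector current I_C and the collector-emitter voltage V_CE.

I_C ≈ 1.8 mA, V_CE ≈ 6.6 V

Thevenize the base divider: V_Th = V_CC·R_2/(R_1+R_2) = 17×33/115 = 4.88 V, R_Th = R_1‖R_2 = 23.5 kΩ.
Base-emitter loop: V_Th = I_B·R_Th + V_BE + (β+1)I_B·R_E, so I_B = (4.88 − 0.7) / (23.5 + 51×1.8) = 0.0362 mA.
I_C = β·I_B = 50×0.0362 = 1.81 mA, and I_E = (β+1)I_B = 1.85 mA.
V_CE = V_CC − I_C·R_C − I_E·R_E = 17 − 1.81×3.9 − 1.85×1.8 = 6.61 V.
V_CE = 6.61 V > 0.2 V confirms active-region operation.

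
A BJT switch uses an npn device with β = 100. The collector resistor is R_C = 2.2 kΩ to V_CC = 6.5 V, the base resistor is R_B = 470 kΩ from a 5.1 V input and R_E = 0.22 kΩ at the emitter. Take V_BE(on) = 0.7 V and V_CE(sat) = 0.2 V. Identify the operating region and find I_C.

Assume active. Base-emitter loop: I_B = (V_BB − V_BE)/(R_B + (β+1)R_E) = (5.1 − 0.7)/(470 + 101×0.22) = 0.00894 mA.
I_C = β·I_B = 100×0.00894 = 0.894 mA.
V_CE = V_CC − I_C·R_C − I_E·R_E = 6.5 − 0.894×2.2 − 0.903×0.22 = 4.33 V > V_CE(sat), so the active-region assumption holds.

active; I_C ≈ 0.89 mA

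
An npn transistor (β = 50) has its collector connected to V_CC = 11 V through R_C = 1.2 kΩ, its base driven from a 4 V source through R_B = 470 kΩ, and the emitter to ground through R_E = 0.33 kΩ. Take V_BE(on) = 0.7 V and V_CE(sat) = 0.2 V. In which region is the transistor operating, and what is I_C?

active; I_C ≈ 0.34 mA

Assume active. Base-emitter loop: I_B = (V_BB − V_BE)/(R_B + (β+1)R_E) = (4 − 0.7)/(470 + 51×0.33) = 0.00678 mA.
I_C = β·I_B = 50×0.00678 = 0.339 mA.
V_CE = V_CC − I_C·R_C − I_E·R_E = 11 − 0.339×1.2 − 0.346×0.33 = 10.5 V > V_CE(sat), so the active-region assumption holds.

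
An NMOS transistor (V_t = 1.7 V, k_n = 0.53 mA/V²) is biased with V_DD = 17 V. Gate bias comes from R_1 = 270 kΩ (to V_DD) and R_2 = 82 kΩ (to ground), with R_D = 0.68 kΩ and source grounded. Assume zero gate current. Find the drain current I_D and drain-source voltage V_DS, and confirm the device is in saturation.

V_G = V_DD·R_2/(R_1+R_2) = 17×82/352 = 3.96 V. With the source grounded, V_GS = V_G = 3.96 V.
Assume saturation: I_D = (k_n/2)(V_GS − V_t)² = (0.53/2)×(3.96 − 1.7)² = 0.265×2.26² = 1.35 mA.
V_DS = V_DD − I_D·R_D = 17 − 1.35×0.68 = 16.1 V.
Saturation requires V_DS ≥ V_GS − V_t = 2.26 V; 16.1 ≥ 2.26 ✓.

I_D ≈ 1.4 mA, V_DS ≈ 16 V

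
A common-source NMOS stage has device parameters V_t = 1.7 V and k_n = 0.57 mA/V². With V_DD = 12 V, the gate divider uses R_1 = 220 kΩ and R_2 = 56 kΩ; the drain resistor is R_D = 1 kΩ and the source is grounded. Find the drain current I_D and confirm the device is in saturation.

I_D ≈ 0.15 mA

V_G = V_DD·R_2/(R_1+R_2) = 12×56/276 = 2.43 V. With the source grounded, V_GS = V_G = 2.43 V.
Assume saturation: I_D = (k_n/2)(V_GS − V_t)² = (0.57/2)×(2.43 − 1.7)² = 0.285×0.735² = 0.154 mA.
V_DS = V_DD − I_D·R_D = 12 − 0.154×1 = 11.8 V.
Saturation requires V_DS ≥ V_GS − V_t = 0.735 V; 11.8 ≥ 0.735 ✓.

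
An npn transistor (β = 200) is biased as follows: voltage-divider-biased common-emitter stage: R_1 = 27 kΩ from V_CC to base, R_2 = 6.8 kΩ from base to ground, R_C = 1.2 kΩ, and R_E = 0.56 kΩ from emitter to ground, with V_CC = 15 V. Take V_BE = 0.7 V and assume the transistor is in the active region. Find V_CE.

V_CE ≈ 8.1 V

Thevenize the base divider: V_Th = V_CC·R_2/(R_1+R_2) = 15×6.8/33.8 = 3.02 V, R_Th = R_1‖R_2 = 5.43 kΩ.
Base-emitter loop: V_Th = I_B·R_Th + V_BE + (β+1)I_B·R_E, so I_B = (3.02 − 0.7) / (5.43 + 201×0.56) = 0.0196 mA.
I_C = β·I_B = 200×0.0196 = 3.93 mA, and I_E = (β+1)I_B = 3.95 mA.
V_CE = V_CC − I_C·R_C − I_E·R_E = 15 − 3.93×1.2 − 3.95×0.56 = 8.07 V.
V_CE = 8.07 V > 0.2 V confirms active-region operation.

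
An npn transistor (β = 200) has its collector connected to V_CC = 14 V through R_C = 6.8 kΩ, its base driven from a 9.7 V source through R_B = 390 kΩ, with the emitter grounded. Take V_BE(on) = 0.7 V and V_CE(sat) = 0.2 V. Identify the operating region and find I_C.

Assume active: I_B = (9.7 − 0.7)/390 = 0.0231 mA, giving I_C = β·I_B = 4.62 mA.
But then V_CE = 14 − 4.62×6.8 = -17.4 V < V_CE(sat) = 0.2 V — impossible in the active region.
So the transistor is saturated. With V_CE = 0.2 V, I_C = (V_CC − 0.2)/R_C = 13.8/6.8 = 2.03 mA.
Check: β·I_B = 4.62 mA > I_C = 2.03 mA, confirming saturation.

saturation; I_C ≈ 2 mA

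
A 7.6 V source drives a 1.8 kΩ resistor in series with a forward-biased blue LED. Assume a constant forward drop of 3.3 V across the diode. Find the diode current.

I ≈ 2.4 mA

KVL around the loop: 7.6 = V_D + I·R = 3.3 + I × 1.8 kΩ.
So I = (7.6 − 3.3) / 1.8 kΩ = 4.3 / 1.8 = 2.39 mA.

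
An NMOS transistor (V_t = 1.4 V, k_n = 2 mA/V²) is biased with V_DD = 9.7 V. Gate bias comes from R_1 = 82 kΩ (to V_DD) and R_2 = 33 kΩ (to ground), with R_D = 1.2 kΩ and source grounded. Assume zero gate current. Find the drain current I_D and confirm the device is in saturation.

V_G = V_DD·R_2/(R_1+R_2) = 9.7×33/115 = 2.78 V. With the source grounded, V_GS = V_G = 2.78 V.
Assume saturation: I_D = (k_n/2)(V_GS − V_t)² = (2/2)×(2.78 − 1.4)² = 1×1.38² = 1.91 mA.
V_DS = V_DD − I_D·R_D = 9.7 − 1.91×1.2 = 7.4 V.
Saturation requires V_DS ≥ V_GS − V_t = 1.38 V; 7.4 ≥ 1.38 ✓.

I_D ≈ 1.9 mA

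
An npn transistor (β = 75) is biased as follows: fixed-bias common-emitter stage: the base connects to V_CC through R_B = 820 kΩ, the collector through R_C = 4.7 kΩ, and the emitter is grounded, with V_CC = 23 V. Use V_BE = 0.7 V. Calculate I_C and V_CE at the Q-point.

I_C ≈ 2 mA, V_CE ≈ 13 V

Base loop: V_CC = I_B·R_B + V_BE, so I_B = (23 − 0.7)/820 kΩ = 0.0272 mA.
In the active region I_C = β·I_B = 75 × 0.0272 = 2.04 mA.
Collector loop: V_CE = V_CC − I_C·R_C = 23 − 2.04×4.7 = 13.4 V.
Since V_CE = 13.4 V > V_CE(sat) ≈ 0.2 V, the transistor is in the active region as assumed.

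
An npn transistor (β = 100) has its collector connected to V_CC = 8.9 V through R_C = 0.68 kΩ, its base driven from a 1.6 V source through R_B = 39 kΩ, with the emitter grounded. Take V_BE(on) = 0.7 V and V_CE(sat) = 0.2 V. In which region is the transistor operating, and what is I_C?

Assume active. Base-emitter loop: I_B = (V_BB − V_BE)/R_B = (1.6 − 0.7)/39 = 0.0231 mA.
I_C = β·I_B = 100×0.0231 = 2.31 mA.
V_CE = V_CC − I_C·R_C = 8.9 − 2.31×0.68 = 7.33 V > V_CE(sat), so the active-region assumption holds.

active; I_C ≈ 2.3 mA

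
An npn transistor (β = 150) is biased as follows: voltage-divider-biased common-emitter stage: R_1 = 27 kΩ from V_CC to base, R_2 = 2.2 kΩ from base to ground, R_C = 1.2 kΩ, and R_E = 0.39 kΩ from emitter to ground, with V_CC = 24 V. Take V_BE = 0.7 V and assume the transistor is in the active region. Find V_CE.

Thevenize the base divider: V_Th = V_CC·R_2/(R_1+R_2) = 24×2.2/29.2 = 1.81 V, R_Th = R_1‖R_2 = 2.03 kΩ.
Base-emitter loop: V_Th = I_B·R_Th + V_BE + (β+1)I_B·R_E, so I_B = (1.81 − 0.7) / (2.03 + 151×0.39) = 0.0182 mA.
I_C = β·I_B = 150×0.0182 = 2.73 mA, and I_E = (β+1)I_B = 2.75 mA.
V_CE = V_CC − I_C·R_C − I_E·R_E = 24 − 2.73×1.2 − 2.75×0.39 = 19.7 V.
V_CE = 19.7 V > 0.2 V confirms active-region operation.

V_CE ≈ 20 V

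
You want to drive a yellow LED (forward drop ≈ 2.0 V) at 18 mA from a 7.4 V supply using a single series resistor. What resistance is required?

R ≈ 0.3 kΩ

The resistor drops V_S − V_D = 7.4 − 2.0 = 5.4 V at 18 mA.
R = 5.4 V / 18 mA = 0.3 kΩ.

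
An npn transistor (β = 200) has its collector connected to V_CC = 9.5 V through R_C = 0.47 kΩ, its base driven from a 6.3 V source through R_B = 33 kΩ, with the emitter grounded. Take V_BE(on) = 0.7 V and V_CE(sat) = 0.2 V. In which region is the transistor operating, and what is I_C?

saturation; I_C ≈ 20 mA

Assume active: I_B = (6.3 − 0.7)/33 = 0.17 mA, giving I_C = β·I_B = 33.9 mA.
But then V_CE = 9.5 − 33.9×0.47 = -6.45 V < V_CE(sat) = 0.2 V — impossible in the active region.
So the transistor is saturated. With V_CE = 0.2 V, I_C = (V_CC − 0.2)/R_C = 9.3/0.47 = 19.8 mA.
Check: β·I_B = 33.9 mA > I_C = 19.8 mA, confirming saturation.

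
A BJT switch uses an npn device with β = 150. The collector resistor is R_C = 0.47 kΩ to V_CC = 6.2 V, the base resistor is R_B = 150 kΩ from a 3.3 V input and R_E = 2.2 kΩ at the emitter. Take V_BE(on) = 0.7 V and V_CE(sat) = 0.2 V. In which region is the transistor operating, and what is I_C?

active; I_C ≈ 0.81 mA

Assume active. Base-emitter loop: I_B = (V_BB − V_BE)/(R_B + (β+1)R_E) = (3.3 − 0.7)/(150 + 151×2.2) = 0.00539 mA.
I_C = β·I_B = 150×0.00539 = 0.809 mA.
V_CE = V_CC − I_C·R_C − I_E·R_E = 6.2 − 0.809×0.47 − 0.814×2.2 = 4.03 V > V_CE(sat), so the active-region assumption holds.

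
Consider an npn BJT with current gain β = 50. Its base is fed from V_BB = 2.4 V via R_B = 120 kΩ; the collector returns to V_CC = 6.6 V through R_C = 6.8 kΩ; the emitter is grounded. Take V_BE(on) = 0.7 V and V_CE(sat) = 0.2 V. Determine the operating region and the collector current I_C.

active; I_C ≈ 0.71 mA

Assume active. Base-emitter loop: I_B = (V_BB − V_BE)/R_B = (2.4 − 0.7)/120 = 0.0142 mA.
I_C = β·I_B = 50×0.0142 = 0.708 mA.
V_CE = V_CC − I_C·R_C = 6.6 − 0.708×6.8 = 1.78 V > V_CE(sat), so the active-region assumption holds.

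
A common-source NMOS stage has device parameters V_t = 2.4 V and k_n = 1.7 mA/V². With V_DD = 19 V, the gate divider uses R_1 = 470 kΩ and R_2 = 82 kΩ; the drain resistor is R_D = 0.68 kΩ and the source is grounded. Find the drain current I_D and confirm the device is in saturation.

V_G = V_DD·R_2/(R_1+R_2) = 19×82/552 = 2.82 V. With the source grounded, V_GS = V_G = 2.82 V.
Assume saturation: I_D = (k_n/2)(V_GS − V_t)² = (1.7/2)×(2.82 − 2.4)² = 0.85×0.422² = 0.152 mA.
V_DS = V_DD − I_D·R_D = 19 − 0.152×0.68 = 18.9 V.
Saturation requires V_DS ≥ V_GS − V_t = 0.422 V; 18.9 ≥ 0.422 ✓.

I_D ≈ 0.15 mA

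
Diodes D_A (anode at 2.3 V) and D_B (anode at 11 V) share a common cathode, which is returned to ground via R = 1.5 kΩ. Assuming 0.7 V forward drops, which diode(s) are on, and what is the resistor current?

Only D_B conducts; I_R ≈ 6.9 mA

Assume both conduct. Then node N would need to be at both 2.3−0.7 = 1.6 V and 11−0.7 = 10.3 V, which is impossible.
Assume only D_B conducts: V_N = 11 − 0.7 = 10.3 V, so I_R = 10.3/1.5 = 6.87 mA.
Check D_A: its anode-to-cathode voltage is 2.3 − 10.3 = -8 V < 0.7 V, so it is off. The assumption is consistent.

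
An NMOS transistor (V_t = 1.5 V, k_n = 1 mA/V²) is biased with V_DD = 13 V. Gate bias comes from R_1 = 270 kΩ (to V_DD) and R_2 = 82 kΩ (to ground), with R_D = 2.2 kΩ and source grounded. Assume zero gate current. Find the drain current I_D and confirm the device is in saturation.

I_D ≈ 1.2 mA

V_G = V_DD·R_2/(R_1+R_2) = 13×82/352 = 3.03 V. With the source grounded, V_GS = V_G = 3.03 V.
Assume saturation: I_D = (k_n/2)(V_GS − V_t)² = (1/2)×(3.03 − 1.5)² = 0.5×1.53² = 1.17 mA.
V_DS = V_DD − I_D·R_D = 13 − 1.17×2.2 = 10.4 V.
Saturation requires V_DS ≥ V_GS − V_t = 1.53 V; 10.4 ≥ 1.53 ✓.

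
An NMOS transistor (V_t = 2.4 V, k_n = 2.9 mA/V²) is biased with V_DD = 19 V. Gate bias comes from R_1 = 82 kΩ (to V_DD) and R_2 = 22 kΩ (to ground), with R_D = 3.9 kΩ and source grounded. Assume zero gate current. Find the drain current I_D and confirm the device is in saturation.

V_G = V_DD·R_2/(R_1+R_2) = 19×22/104 = 4.02 V. With the source grounded, V_GS = V_G = 4.02 V.
Assume saturation: I_D = (k_n/2)(V_GS − V_t)² = (2.9/2)×(4.02 − 2.4)² = 1.45×1.62² = 3.8 mA.
V_DS = V_DD − I_D·R_D = 19 − 3.8×3.9 = 4.17 V.
Saturation requires V_DS ≥ V_GS − V_t = 1.62 V; 4.17 ≥ 1.62 ✓.

I_D ≈ 3.8 mA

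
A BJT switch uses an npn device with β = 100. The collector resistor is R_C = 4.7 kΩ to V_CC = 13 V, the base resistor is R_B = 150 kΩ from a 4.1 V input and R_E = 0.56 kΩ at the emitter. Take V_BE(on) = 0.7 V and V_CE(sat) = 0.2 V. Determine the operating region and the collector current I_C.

Assume active. Base-emitter loop: I_B = (V_BB − V_BE)/(R_B + (β+1)R_E) = (4.1 − 0.7)/(150 + 101×0.56) = 0.0165 mA.
I_C = β·I_B = 100×0.0165 = 1.65 mA.
V_CE = V_CC − I_C·R_C − I_E·R_E = 13 − 1.65×4.7 − 1.66×0.56 = 4.33 V > V_CE(sat), so the active-region assumption holds.

active; I_C ≈ 1.6 mA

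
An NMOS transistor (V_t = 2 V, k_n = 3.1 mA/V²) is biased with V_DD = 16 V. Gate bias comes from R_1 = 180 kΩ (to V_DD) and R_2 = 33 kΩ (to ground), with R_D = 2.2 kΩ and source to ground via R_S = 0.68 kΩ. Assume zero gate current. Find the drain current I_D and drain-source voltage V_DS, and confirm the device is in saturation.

I_D ≈ 0.19 mA, V_DS ≈ 15 V

V_G = V_DD·R_2/(R_1+R_2) = 16×33/213 = 2.48 V.
Assume saturation: I_D = (k_n/2)(V_GS − V_t)² with V_GS = V_G − I_D·R_S = 2.48 − 0.68·I_D.
Substituting gives 0.717·I_D² − 2.01·I_D + 0.355 = 0, with roots I_D = 0.19 or 2.61 mA.
The root I_D = 2.61 mA gives V_GS = 0.701 V ≤ V_t, so take I_D = 0.19 mA.
Then V_GS = 2.35 V and V_DS = V_DD − I_D(R_D+R_S) = 16 − 0.19×2.88 = 15.5 V.
Saturation requires V_DS ≥ V_GS − V_t = 0.35 V; 15.5 ≥ 0.35 ✓.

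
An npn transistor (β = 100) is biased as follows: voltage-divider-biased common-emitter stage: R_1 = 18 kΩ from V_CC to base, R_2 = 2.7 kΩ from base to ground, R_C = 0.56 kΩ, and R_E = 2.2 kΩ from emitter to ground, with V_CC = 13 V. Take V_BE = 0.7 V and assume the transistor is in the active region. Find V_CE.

Thevenize the base divider: V_Th = V_CC·R_2/(R_1+R_2) = 13×2.7/20.7 = 1.7 V, R_Th = R_1‖R_2 = 2.35 kΩ.
Base-emitter loop: V_Th = I_B·R_Th + V_BE + (β+1)I_B·R_E, so I_B = (1.7 − 0.7) / (2.35 + 101×2.2) = 0.00443 mA.
I_C = β·I_B = 100×0.00443 = 0.443 mA, and I_E = (β+1)I_B = 0.448 mA.
V_CE = V_CC − I_C·R_C − I_E·R_E = 13 − 0.443×0.56 − 0.448×2.2 = 11.8 V.
V_CE = 11.8 V > 0.2 V confirms active-region operation.

V_CE ≈ 12 V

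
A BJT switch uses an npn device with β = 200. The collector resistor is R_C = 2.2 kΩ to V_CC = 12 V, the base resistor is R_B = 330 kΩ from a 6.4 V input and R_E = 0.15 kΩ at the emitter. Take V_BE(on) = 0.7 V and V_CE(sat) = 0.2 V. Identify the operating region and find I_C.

Assume active. Base-emitter loop: I_B = (V_BB − V_BE)/(R_B + (β+1)R_E) = (6.4 − 0.7)/(330 + 201×0.15) = 0.0158 mA.
I_C = β·I_B = 200×0.0158 = 3.17 mA.
V_CE = V_CC − I_C·R_C − I_E·R_E = 12 − 3.17×2.2 − 3.18×0.15 = 4.56 V > V_CE(sat), so the active-region assumption holds.

active; I_C ≈ 3.2 mA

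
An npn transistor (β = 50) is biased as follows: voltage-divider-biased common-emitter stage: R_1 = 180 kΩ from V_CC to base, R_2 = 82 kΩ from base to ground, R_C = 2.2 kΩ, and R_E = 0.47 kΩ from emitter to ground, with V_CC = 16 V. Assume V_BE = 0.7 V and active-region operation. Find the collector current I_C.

Thevenize the base divider: V_Th = V_CC·R_2/(R_1+R_2) = 16×82/262 = 5.01 V, R_Th = R_1‖R_2 = 56.3 kΩ.
Base-emitter loop: V_Th = I_B·R_Th + V_BE + (β+1)I_B·R_E, so I_B = (5.01 − 0.7) / (56.3 + 51×0.47) = 0.0536 mA.
I_C = β·I_B = 50×0.0536 = 2.68 mA, and I_E = (β+1)I_B = 2.74 mA.
V_CE = V_CC − I_C·R_C − I_E·R_E = 16 − 2.68×2.2 − 2.74×0.47 = 8.81 V.
V_CE = 8.81 V > 0.2 V confirms active-region operation.

I_C ≈ 2.7 mA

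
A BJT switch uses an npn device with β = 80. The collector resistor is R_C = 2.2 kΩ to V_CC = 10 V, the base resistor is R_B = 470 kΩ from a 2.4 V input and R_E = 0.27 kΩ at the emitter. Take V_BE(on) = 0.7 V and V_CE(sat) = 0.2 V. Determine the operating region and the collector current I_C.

Assume active. Base-emitter loop: I_B = (V_BB − V_BE)/(R_B + (β+1)R_E) = (2.4 − 0.7)/(470 + 81×0.27) = 0.00346 mA.
I_C = β·I_B = 80×0.00346 = 0.276 mA.
V_CE = V_CC − I_C·R_C − I_E·R_E = 10 − 0.276×2.2 − 0.28×0.27 = 9.32 V > V_CE(sat), so the active-region assumption holds.

active; I_C ≈ 0.28 mA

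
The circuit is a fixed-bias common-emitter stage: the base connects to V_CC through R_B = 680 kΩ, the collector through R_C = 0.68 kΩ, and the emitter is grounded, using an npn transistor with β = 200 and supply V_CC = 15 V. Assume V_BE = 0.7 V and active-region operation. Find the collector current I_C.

Base loop: V_CC = I_B·R_B + V_BE, so I_B = (15 − 0.7)/680 kΩ = 0.021 mA.
In the active region I_C = β·I_B = 200 × 0.021 = 4.21 mA.
Collector loop: V_CE = V_CC − I_C·R_C = 15 − 4.21×0.68 = 12.1 V.
Since V_CE = 12.1 V > V_CE(sat) ≈ 0.2 V, the transistor is in the active region as assumed.

I_C ≈ 4.2 mA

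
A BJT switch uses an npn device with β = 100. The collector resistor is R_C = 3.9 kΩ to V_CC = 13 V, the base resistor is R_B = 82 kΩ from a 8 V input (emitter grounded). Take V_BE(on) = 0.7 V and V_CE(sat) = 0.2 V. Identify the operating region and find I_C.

saturation; I_C ≈ 3.3 mA

Assume active: I_B = (8 − 0.7)/82 = 0.089 mA, giving I_C = β·I_B = 8.9 mA.
But then V_CE = 13 − 8.9×3.9 = -21.7 V < V_CE(sat) = 0.2 V — impossible in the active region.
So the transistor is saturated. With V_CE = 0.2 V, I_C = (V_CC − 0.2)/R_C = 12.8/3.9 = 3.28 mA.
Check: β·I_B = 8.9 mA > I_C = 3.28 mA, confirming saturation.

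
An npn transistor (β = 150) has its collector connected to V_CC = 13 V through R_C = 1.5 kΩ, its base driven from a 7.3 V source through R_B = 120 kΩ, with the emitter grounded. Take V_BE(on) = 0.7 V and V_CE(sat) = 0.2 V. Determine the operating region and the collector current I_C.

Assume active. Base-emitter loop: I_B = (V_BB − V_BE)/R_B = (7.3 − 0.7)/120 = 0.055 mA.
I_C = β·I_B = 150×0.055 = 8.25 mA.
V_CE = V_CC − I_C·R_C = 13 − 8.25×1.5 = 0.625 V > V_CE(sat), so the active-region assumption holds.

active; I_C ≈ 8.2 mA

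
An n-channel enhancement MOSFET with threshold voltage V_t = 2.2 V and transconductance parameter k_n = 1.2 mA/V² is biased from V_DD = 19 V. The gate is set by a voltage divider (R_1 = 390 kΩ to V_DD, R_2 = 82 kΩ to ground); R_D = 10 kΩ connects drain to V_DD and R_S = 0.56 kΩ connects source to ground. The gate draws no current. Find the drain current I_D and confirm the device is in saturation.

V_G = V_DD·R_2/(R_1+R_2) = 19×82/472 = 3.3 V.
Assume saturation: I_D = (k_n/2)(V_GS − V_t)² with V_GS = V_G − I_D·R_S = 3.3 − 0.56·I_D.
Substituting gives 0.188·I_D² − 1.74·I_D + 0.727 = 0, with roots I_D = 0.439 or 8.81 mA.
The root I_D = 8.81 mA gives V_GS = -1.63 V ≤ V_t, so take I_D = 0.439 mA.
Then V_GS = 3.06 V and V_DS = V_DD − I_D(R_D+R_S) = 19 − 0.439×10.6 = 14.4 V.
Saturation requires V_DS ≥ V_GS − V_t = 0.855 V; 14.4 ≥ 0.855 ✓.

I_D ≈ 0.44 mA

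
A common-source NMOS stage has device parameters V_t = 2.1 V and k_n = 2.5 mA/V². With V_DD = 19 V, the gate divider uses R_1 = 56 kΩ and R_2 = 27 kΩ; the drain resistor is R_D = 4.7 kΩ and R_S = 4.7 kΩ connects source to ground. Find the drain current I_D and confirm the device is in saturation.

I_D ≈ 0.71 mA

V_G = V_DD·R_2/(R_1+R_2) = 19×27/83 = 6.18 V.
Assume saturation: I_D = (k_n/2)(V_GS − V_t)² with V_GS = V_G − I_D·R_S = 6.18 − 4.7·I_D.
Substituting gives 27.6·I_D² − 48.9·I_D + 20.8 = 0, with roots I_D = 0.708 or 1.06 mA.
The root I_D = 1.06 mA gives V_GS = 1.18 V ≤ V_t, so take I_D = 0.708 mA.
Then V_GS = 2.85 V and V_DS = V_DD − I_D(R_D+R_S) = 19 − 0.708×9.4 = 12.3 V.
Saturation requires V_DS ≥ V_GS − V_t = 0.753 V; 12.3 ≥ 0.753 ✓.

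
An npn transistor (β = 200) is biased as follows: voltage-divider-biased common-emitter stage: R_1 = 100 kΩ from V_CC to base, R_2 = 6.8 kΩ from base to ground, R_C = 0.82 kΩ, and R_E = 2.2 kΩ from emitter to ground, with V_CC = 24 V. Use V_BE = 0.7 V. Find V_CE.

Thevenize the base divider: V_Th = V_CC·R_2/(R_1+R_2) = 24×6.8/107 = 1.53 V, R_Th = R_1‖R_2 = 6.37 kΩ.
Base-emitter loop: V_Th = I_B·R_Th + V_BE + (β+1)I_B·R_E, so I_B = (1.53 − 0.7) / (6.37 + 201×2.2) = 0.00185 mA.
I_C = β·I_B = 200×0.00185 = 0.369 mA, and I_E = (β+1)I_B = 0.371 mA.
V_CE = V_CC − I_C·R_C − I_E·R_E = 24 − 0.369×0.82 − 0.371×2.2 = 22.9 V.
V_CE = 22.9 V > 0.2 V confirms active-region operation.

V_CE ≈ 23 V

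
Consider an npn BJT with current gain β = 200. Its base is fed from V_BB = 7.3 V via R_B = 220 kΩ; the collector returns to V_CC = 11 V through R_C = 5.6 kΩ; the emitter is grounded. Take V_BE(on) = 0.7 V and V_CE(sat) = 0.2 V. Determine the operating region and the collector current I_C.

saturation; I_C ≈ 1.9 mA

Assume active: I_B = (7.3 − 0.7)/220 = 0.03 mA, giving I_C = β·I_B = 6 mA.
But then V_CE = 11 − 6×5.6 = -22.6 V < V_CE(sat) = 0.2 V — impossible in the active region.
So the transistor is saturated. With V_CE = 0.2 V, I_C = (V_CC − 0.2)/R_C = 10.8/5.6 = 1.93 mA.
Check: β·I_B = 6 mA > I_C = 1.93 mA, confirming saturation.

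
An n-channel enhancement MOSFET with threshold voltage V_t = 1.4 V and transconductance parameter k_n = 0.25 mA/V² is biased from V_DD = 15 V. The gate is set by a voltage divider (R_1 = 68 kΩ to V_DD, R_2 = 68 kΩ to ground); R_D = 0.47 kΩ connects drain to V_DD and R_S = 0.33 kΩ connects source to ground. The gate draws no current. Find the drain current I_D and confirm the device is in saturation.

I_D ≈ 3.2 mA

V_G = V_DD·R_2/(R_1+R_2) = 15×68/136 = 7.5 V.
Assume saturation: I_D = (k_n/2)(V_GS − V_t)² with V_GS = V_G − I_D·R_S = 7.5 − 0.33·I_D.
Substituting gives 0.0136·I_D² − 1.5·I_D + 4.65 = 0, with roots I_D = 3.19 or 107 mA.
The root I_D = 107 mA gives V_GS = -27.9 V ≤ V_t, so take I_D = 3.19 mA.
Then V_GS = 6.45 V and V_DS = V_DD − I_D(R_D+R_S) = 15 − 3.19×0.8 = 12.5 V.
Saturation requires V_DS ≥ V_GS − V_t = 5.05 V; 12.5 ≥ 5.05 ✓.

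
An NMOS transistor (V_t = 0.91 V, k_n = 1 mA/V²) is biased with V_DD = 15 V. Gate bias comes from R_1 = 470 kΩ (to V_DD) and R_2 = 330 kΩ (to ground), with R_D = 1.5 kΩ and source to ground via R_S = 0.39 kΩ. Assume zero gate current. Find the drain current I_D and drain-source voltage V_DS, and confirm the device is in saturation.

V_G = V_DD·R_2/(R_1+R_2) = 15×330/800 = 6.19 V.
Assume saturation: I_D = (k_n/2)(V_GS − V_t)² with V_GS = V_G − I_D·R_S = 6.19 − 0.39·I_D.
Substituting gives 0.0761·I_D² − 3.06·I_D + 13.9 = 0, with roots I_D = 5.24 or 35 mA.
The root I_D = 35 mA gives V_GS = -7.45 V ≤ V_t, so take I_D = 5.24 mA.
Then V_GS = 4.15 V and V_DS = V_DD − I_D(R_D+R_S) = 15 − 5.24×1.89 = 5.11 V.
Saturation requires V_DS ≥ V_GS − V_t = 3.24 V; 5.11 ≥ 3.24 ✓.

I_D ≈ 5.2 mA, V_DS ≈ 5.1 V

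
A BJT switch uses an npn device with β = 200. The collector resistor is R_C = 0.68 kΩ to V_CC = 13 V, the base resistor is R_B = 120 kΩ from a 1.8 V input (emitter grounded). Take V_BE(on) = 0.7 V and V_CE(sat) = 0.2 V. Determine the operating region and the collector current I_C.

active; I_C ≈ 1.8 mA

Assume active. Base-emitter loop: I_B = (V_BB − V_BE)/R_B = (1.8 − 0.7)/120 = 0.00917 mA.
I_C = β·I_B = 200×0.00917 = 1.83 mA.
V_CE = V_CC − I_C·R_C = 13 − 1.83×0.68 = 11.8 V > V_CE(sat), so the active-region assumption holds.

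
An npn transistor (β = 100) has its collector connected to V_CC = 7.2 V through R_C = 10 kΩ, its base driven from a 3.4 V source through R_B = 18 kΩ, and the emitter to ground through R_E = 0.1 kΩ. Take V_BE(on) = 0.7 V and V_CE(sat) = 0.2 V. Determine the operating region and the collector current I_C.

saturation; I_C ≈ 0.69 mA

Assume active: I_B = (3.4 − 0.7)/(18 + 101×0.1) = 0.0961 mA, I_C = β·I_B = 9.61 mA.
Then V_CE = 7.2 − 9.61×10 − 9.7×0.1 = -89.9 V < 0.2 V — the active assumption fails.
Re-solve with V_CE = 0.2 V. KCL at the emitter: V_E/R_E = (V_BB−0.7−V_E)/R_B + (V_CC−0.2−V_E)/R_C, giving V_E = 0.0837 V.
I_C = (V_CC − 0.2 − V_E)/R_C = (7 − 0.0837)/10 = 0.692 mA.
Check: I_B = (2.7 − 0.0837)/18 = 0.145 mA, and β·I_B = 14.5 mA > I_C, confirming saturation.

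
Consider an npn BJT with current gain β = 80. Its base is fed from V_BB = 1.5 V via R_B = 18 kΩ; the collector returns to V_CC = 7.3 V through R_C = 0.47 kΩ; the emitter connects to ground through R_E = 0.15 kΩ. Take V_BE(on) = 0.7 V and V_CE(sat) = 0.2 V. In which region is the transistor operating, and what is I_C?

Assume active. Base-emitter loop: I_B = (V_BB − V_BE)/(R_B + (β+1)R_E) = (1.5 − 0.7)/(18 + 81×0.15) = 0.0265 mA.
I_C = β·I_B = 80×0.0265 = 2.12 mA.
V_CE = V_CC − I_C·R_C − I_E·R_E = 7.3 − 2.12×0.47 − 2.15×0.15 = 5.98 V > V_CE(sat), so the active-region assumption holds.

active; I_C ≈ 2.1 mA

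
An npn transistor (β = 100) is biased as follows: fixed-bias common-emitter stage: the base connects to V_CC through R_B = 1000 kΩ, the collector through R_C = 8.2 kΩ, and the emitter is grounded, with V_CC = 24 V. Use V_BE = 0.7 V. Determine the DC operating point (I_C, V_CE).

I_C ≈ 2.3 mA, V_CE ≈ 4.9 V

Base loop: V_CC = I_B·R_B + V_BE, so I_B = (24 − 0.7)/1000 kΩ = 0.0233 mA.
In the active region I_C = β·I_B = 100 × 0.0233 = 2.33 mA.
Collector loop: V_CE = V_CC − I_C·R_C = 24 − 2.33×8.2 = 4.89 V.
Since V_CE = 4.89 V > V_CE(sat) ≈ 0.2 V, the transistor is in the active region as assumed.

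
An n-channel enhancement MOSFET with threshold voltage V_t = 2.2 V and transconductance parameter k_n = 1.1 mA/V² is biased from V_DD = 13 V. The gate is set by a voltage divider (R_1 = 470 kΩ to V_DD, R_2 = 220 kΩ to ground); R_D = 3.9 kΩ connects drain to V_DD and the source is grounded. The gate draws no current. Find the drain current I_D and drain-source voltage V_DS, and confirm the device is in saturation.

I_D ≈ 2.1 mA, V_DS ≈ 4.9 V

V_G = V_DD·R_2/(R_1+R_2) = 13×220/690 = 4.14 V. With the source grounded, V_GS = V_G = 4.14 V.
Assume saturation: I_D = (k_n/2)(V_GS − V_t)² = (1.1/2)×(4.14 − 2.2)² = 0.55×1.94² = 2.08 mA.
V_DS = V_DD − I_D·R_D = 13 − 2.08×3.9 = 4.89 V.
Saturation requires V_DS ≥ V_GS − V_t = 1.94 V; 4.89 ≥ 1.94 ✓.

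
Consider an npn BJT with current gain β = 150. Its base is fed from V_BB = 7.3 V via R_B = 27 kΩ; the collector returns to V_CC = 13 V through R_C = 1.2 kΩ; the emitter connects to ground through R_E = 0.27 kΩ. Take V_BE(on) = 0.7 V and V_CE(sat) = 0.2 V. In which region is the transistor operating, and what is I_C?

Assume active: I_B = (7.3 − 0.7)/(27 + 151×0.27) = 0.0974 mA, I_C = β·I_B = 14.6 mA.
Then V_CE = 13 − 14.6×1.2 − 14.7×0.27 = -8.5 V < 0.2 V — the active assumption fails.
Re-solve with V_CE = 0.2 V. KCL at the emitter: V_E/R_E = (V_BB−0.7−V_E)/R_B + (V_CC−0.2−V_E)/R_C, giving V_E = 2.39 V.
I_C = (V_CC − 0.2 − V_E)/R_C = (12.8 − 2.39)/1.2 = 8.68 mA.
Check: I_B = (6.6 − 2.39)/27 = 0.156 mA, and β·I_B = 23.4 mA > I_C, confirming saturation.

saturation; I_C ≈ 8.7 mA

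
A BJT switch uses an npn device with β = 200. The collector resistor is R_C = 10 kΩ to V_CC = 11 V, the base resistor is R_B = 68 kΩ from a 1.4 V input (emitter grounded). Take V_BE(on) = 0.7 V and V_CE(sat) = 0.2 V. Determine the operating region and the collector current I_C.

Assume active: I_B = (1.4 − 0.7)/68 = 0.0103 mA, giving I_C = β·I_B = 2.06 mA.
But then V_CE = 11 − 2.06×10 = -9.59 V < V_CE(sat) = 0.2 V — impossible in the active region.
So the transistor is saturated. With V_CE = 0.2 V, I_C = (V_CC − 0.2)/R_C = 10.8/10 = 1.08 mA.
Check: β·I_B = 2.06 mA > I_C = 1.08 mA, confirming saturation.

saturation; I_C ≈ 1.1 mA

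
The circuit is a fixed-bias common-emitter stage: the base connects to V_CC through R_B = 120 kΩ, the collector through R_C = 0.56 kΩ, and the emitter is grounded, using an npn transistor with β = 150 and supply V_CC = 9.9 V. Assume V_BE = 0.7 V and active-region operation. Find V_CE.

Base loop: V_CC = I_B·R_B + V_BE, so I_B = (9.9 − 0.7)/120 kΩ = 0.0767 mA.
In the active region I_C = β·I_B = 150 × 0.0767 = 11.5 mA.
Collector loop: V_CE = V_CC − I_C·R_C = 9.9 − 11.5×0.56 = 3.46 V.
Since V_CE = 3.46 V > V_CE(sat) ≈ 0.2 V, the transistor is in the active region as assumed.

V_CE ≈ 3.5 V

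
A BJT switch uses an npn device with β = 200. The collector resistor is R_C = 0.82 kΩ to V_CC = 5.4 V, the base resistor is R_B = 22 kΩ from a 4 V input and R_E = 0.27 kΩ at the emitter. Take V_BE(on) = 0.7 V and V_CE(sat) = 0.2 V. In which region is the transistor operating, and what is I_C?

saturation; I_C ≈ 4.7 mA

Assume active: I_B = (4 − 0.7)/(22 + 201×0.27) = 0.0433 mA, I_C = β·I_B = 8.65 mA.
Then V_CE = 5.4 − 8.65×0.82 − 8.7×0.27 = -4.04 V < 0.2 V — the active assumption fails.
Re-solve with V_CE = 0.2 V. KCL at the emitter: V_E/R_E = (V_BB−0.7−V_E)/R_B + (V_CC−0.2−V_E)/R_C, giving V_E = 1.31 V.
I_C = (V_CC − 0.2 − V_E)/R_C = (5.2 − 1.31)/0.82 = 4.75 mA.
Check: I_B = (3.3 − 1.31)/22 = 0.0906 mA, and β·I_B = 18.1 mA > I_C, confirming saturation.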